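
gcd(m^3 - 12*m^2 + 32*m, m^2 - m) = m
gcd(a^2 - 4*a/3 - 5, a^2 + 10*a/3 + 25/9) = a + 5/3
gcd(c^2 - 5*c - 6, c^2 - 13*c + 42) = c - 6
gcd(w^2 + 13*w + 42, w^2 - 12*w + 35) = 1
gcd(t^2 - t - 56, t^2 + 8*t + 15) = 1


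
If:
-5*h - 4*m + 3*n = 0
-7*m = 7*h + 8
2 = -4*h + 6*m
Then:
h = -31/35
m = -9/35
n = -191/105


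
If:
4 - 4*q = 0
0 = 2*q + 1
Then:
No Solution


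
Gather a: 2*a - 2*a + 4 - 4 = 0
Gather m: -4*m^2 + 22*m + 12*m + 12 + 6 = -4*m^2 + 34*m + 18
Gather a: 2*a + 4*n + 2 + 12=2*a + 4*n + 14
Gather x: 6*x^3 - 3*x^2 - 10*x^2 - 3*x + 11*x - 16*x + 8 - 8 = 6*x^3 - 13*x^2 - 8*x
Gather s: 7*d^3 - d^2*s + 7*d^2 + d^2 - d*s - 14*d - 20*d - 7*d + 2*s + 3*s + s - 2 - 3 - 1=7*d^3 + 8*d^2 - 41*d + s*(-d^2 - d + 6) - 6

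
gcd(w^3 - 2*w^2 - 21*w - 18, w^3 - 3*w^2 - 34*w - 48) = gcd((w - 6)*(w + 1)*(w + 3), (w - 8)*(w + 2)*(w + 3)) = w + 3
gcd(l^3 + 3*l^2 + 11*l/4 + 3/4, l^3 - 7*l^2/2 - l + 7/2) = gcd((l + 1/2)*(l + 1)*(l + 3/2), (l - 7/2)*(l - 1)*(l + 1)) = l + 1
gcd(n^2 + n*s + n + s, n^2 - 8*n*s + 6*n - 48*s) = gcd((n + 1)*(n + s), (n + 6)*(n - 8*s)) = 1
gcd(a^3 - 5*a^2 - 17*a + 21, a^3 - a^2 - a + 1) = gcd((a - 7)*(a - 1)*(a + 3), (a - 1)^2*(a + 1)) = a - 1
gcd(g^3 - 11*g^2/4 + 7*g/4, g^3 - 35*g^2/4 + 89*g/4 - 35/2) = g - 7/4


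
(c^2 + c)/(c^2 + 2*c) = (c + 1)/(c + 2)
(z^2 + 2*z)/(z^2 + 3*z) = (z + 2)/(z + 3)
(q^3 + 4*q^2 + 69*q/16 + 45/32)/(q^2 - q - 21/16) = (8*q^2 + 26*q + 15)/(2*(4*q - 7))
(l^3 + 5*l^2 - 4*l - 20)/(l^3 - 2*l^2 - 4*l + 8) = (l + 5)/(l - 2)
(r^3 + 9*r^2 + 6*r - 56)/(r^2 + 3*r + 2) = (r^3 + 9*r^2 + 6*r - 56)/(r^2 + 3*r + 2)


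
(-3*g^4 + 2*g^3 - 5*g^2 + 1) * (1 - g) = 3*g^5 - 5*g^4 + 7*g^3 - 5*g^2 - g + 1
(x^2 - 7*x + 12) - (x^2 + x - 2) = 14 - 8*x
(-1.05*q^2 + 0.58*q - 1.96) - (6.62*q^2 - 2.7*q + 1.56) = -7.67*q^2 + 3.28*q - 3.52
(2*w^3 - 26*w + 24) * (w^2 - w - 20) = 2*w^5 - 2*w^4 - 66*w^3 + 50*w^2 + 496*w - 480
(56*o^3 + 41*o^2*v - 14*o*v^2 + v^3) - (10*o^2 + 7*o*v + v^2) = 56*o^3 + 41*o^2*v - 10*o^2 - 14*o*v^2 - 7*o*v + v^3 - v^2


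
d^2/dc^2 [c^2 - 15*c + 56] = 2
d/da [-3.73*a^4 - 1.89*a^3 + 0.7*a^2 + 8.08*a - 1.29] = -14.92*a^3 - 5.67*a^2 + 1.4*a + 8.08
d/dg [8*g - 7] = 8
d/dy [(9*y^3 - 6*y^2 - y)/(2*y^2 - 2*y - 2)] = (9*y^4 - 18*y^3 - 20*y^2 + 12*y + 1)/(2*(y^4 - 2*y^3 - y^2 + 2*y + 1))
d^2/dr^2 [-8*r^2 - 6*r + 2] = -16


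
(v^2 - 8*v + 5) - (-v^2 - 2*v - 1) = 2*v^2 - 6*v + 6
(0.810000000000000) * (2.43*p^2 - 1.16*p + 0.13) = 1.9683*p^2 - 0.9396*p + 0.1053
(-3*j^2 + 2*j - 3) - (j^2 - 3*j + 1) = -4*j^2 + 5*j - 4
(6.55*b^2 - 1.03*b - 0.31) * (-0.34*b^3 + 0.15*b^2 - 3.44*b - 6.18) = -2.227*b^5 + 1.3327*b^4 - 22.5811*b^3 - 36.9823*b^2 + 7.4318*b + 1.9158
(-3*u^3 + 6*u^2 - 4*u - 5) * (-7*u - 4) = 21*u^4 - 30*u^3 + 4*u^2 + 51*u + 20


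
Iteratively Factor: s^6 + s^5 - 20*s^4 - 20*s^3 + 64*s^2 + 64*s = (s - 2)*(s^5 + 3*s^4 - 14*s^3 - 48*s^2 - 32*s) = (s - 4)*(s - 2)*(s^4 + 7*s^3 + 14*s^2 + 8*s) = (s - 4)*(s - 2)*(s + 4)*(s^3 + 3*s^2 + 2*s) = s*(s - 4)*(s - 2)*(s + 4)*(s^2 + 3*s + 2) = s*(s - 4)*(s - 2)*(s + 2)*(s + 4)*(s + 1)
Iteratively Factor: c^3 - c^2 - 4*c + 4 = (c + 2)*(c^2 - 3*c + 2) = (c - 1)*(c + 2)*(c - 2)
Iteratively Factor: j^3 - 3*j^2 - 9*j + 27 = (j - 3)*(j^2 - 9) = (j - 3)^2*(j + 3)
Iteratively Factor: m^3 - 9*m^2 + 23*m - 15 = (m - 3)*(m^2 - 6*m + 5) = (m - 5)*(m - 3)*(m - 1)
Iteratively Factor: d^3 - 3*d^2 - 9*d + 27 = (d - 3)*(d^2 - 9) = (d - 3)^2*(d + 3)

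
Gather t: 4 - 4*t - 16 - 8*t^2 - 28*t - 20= -8*t^2 - 32*t - 32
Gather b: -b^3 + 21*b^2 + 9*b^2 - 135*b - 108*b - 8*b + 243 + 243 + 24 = -b^3 + 30*b^2 - 251*b + 510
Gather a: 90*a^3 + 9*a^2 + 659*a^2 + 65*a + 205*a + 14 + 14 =90*a^3 + 668*a^2 + 270*a + 28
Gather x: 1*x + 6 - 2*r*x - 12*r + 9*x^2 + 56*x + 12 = -12*r + 9*x^2 + x*(57 - 2*r) + 18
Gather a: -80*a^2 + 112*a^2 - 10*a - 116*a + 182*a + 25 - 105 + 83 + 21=32*a^2 + 56*a + 24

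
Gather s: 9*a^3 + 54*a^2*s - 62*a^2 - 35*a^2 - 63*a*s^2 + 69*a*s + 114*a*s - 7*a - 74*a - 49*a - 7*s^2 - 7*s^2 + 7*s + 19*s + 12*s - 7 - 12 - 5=9*a^3 - 97*a^2 - 130*a + s^2*(-63*a - 14) + s*(54*a^2 + 183*a + 38) - 24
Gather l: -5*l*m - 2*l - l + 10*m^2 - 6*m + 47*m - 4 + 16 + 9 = l*(-5*m - 3) + 10*m^2 + 41*m + 21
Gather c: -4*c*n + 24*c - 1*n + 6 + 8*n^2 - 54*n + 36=c*(24 - 4*n) + 8*n^2 - 55*n + 42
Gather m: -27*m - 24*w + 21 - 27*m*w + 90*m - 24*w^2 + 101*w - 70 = m*(63 - 27*w) - 24*w^2 + 77*w - 49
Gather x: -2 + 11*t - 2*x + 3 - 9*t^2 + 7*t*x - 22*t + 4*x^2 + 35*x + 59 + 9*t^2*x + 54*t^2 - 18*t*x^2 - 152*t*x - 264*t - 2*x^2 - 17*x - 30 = 45*t^2 - 275*t + x^2*(2 - 18*t) + x*(9*t^2 - 145*t + 16) + 30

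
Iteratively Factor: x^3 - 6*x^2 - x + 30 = (x - 5)*(x^2 - x - 6) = (x - 5)*(x - 3)*(x + 2)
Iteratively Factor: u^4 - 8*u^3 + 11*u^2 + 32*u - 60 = (u - 3)*(u^3 - 5*u^2 - 4*u + 20) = (u - 3)*(u + 2)*(u^2 - 7*u + 10) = (u - 3)*(u - 2)*(u + 2)*(u - 5)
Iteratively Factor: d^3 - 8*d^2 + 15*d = (d - 3)*(d^2 - 5*d) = (d - 5)*(d - 3)*(d)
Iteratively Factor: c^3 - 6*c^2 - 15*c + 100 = (c + 4)*(c^2 - 10*c + 25) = (c - 5)*(c + 4)*(c - 5)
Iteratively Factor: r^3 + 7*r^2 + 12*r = (r + 4)*(r^2 + 3*r) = r*(r + 4)*(r + 3)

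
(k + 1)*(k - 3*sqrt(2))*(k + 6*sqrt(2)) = k^3 + k^2 + 3*sqrt(2)*k^2 - 36*k + 3*sqrt(2)*k - 36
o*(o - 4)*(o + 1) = o^3 - 3*o^2 - 4*o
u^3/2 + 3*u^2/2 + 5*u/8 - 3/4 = (u/2 + 1)*(u - 1/2)*(u + 3/2)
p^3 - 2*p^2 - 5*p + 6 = (p - 3)*(p - 1)*(p + 2)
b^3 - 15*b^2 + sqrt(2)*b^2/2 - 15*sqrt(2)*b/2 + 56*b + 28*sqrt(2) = (b - 8)*(b - 7)*(b + sqrt(2)/2)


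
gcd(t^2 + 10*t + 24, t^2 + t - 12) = t + 4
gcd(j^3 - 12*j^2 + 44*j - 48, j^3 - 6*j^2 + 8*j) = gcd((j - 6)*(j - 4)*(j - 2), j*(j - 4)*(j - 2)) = j^2 - 6*j + 8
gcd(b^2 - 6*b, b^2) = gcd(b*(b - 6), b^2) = b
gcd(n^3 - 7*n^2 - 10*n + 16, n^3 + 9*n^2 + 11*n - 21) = n - 1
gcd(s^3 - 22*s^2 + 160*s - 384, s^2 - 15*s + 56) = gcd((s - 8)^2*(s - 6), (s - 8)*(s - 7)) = s - 8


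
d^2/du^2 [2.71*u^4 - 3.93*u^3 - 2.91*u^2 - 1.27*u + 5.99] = 32.52*u^2 - 23.58*u - 5.82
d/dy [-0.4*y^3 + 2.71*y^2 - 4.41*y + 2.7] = -1.2*y^2 + 5.42*y - 4.41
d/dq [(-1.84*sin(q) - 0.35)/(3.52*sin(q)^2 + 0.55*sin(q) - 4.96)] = (6.4768*sin(q)^2 + 2.464*sin(q) + 9.3189)*cos(q)/(12.3904*sin(q)^4 + 3.872*sin(q)^3 - 34.6159*sin(q)^2 - 5.456*sin(q) + 24.6016)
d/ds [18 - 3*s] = -3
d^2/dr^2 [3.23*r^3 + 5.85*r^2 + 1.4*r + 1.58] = 19.38*r + 11.7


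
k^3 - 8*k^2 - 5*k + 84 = (k - 7)*(k - 4)*(k + 3)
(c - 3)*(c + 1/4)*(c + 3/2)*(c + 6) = c^4 + 19*c^3/4 - 99*c^2/8 - 243*c/8 - 27/4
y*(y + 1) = y^2 + y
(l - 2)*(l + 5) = l^2 + 3*l - 10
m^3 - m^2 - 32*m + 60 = (m - 5)*(m - 2)*(m + 6)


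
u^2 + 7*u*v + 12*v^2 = (u + 3*v)*(u + 4*v)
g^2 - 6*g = g*(g - 6)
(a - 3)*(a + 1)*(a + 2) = a^3 - 7*a - 6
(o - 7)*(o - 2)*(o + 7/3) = o^3 - 20*o^2/3 - 7*o + 98/3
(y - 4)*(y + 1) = y^2 - 3*y - 4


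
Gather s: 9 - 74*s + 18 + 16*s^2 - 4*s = 16*s^2 - 78*s + 27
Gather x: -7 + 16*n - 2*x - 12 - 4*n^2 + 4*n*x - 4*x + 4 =-4*n^2 + 16*n + x*(4*n - 6) - 15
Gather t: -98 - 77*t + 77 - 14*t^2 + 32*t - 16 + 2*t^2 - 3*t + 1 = -12*t^2 - 48*t - 36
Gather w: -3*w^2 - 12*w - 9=-3*w^2 - 12*w - 9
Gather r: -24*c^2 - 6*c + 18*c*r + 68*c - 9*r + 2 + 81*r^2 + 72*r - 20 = -24*c^2 + 62*c + 81*r^2 + r*(18*c + 63) - 18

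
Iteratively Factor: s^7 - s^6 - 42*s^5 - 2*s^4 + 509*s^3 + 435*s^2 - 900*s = (s + 4)*(s^6 - 5*s^5 - 22*s^4 + 86*s^3 + 165*s^2 - 225*s) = (s - 1)*(s + 4)*(s^5 - 4*s^4 - 26*s^3 + 60*s^2 + 225*s) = (s - 5)*(s - 1)*(s + 4)*(s^4 + s^3 - 21*s^2 - 45*s) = (s - 5)*(s - 1)*(s + 3)*(s + 4)*(s^3 - 2*s^2 - 15*s) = (s - 5)*(s - 1)*(s + 3)^2*(s + 4)*(s^2 - 5*s) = s*(s - 5)*(s - 1)*(s + 3)^2*(s + 4)*(s - 5)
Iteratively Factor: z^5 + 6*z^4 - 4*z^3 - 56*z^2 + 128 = (z - 2)*(z^4 + 8*z^3 + 12*z^2 - 32*z - 64) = (z - 2)*(z + 4)*(z^3 + 4*z^2 - 4*z - 16) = (z - 2)^2*(z + 4)*(z^2 + 6*z + 8) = (z - 2)^2*(z + 4)^2*(z + 2)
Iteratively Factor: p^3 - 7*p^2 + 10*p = (p)*(p^2 - 7*p + 10) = p*(p - 5)*(p - 2)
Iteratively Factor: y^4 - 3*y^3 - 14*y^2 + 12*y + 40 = (y - 2)*(y^3 - y^2 - 16*y - 20) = (y - 2)*(y + 2)*(y^2 - 3*y - 10) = (y - 2)*(y + 2)^2*(y - 5)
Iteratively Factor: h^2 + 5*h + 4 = (h + 4)*(h + 1)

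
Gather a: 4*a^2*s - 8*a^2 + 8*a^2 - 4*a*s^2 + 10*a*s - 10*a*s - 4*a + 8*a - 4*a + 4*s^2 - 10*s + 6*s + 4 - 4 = 4*a^2*s - 4*a*s^2 + 4*s^2 - 4*s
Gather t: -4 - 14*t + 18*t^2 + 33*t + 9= 18*t^2 + 19*t + 5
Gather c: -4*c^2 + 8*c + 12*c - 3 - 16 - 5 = -4*c^2 + 20*c - 24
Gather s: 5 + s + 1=s + 6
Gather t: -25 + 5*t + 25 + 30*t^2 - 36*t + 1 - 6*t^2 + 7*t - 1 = 24*t^2 - 24*t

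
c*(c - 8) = c^2 - 8*c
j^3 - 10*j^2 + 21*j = j*(j - 7)*(j - 3)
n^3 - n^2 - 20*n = n*(n - 5)*(n + 4)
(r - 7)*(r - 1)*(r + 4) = r^3 - 4*r^2 - 25*r + 28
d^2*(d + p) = d^3 + d^2*p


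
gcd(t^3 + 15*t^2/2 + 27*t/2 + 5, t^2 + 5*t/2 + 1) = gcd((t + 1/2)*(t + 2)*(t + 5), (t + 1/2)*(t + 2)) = t^2 + 5*t/2 + 1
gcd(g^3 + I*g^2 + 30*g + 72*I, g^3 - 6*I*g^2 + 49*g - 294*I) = g - 6*I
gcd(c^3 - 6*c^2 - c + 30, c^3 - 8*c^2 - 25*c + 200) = c - 5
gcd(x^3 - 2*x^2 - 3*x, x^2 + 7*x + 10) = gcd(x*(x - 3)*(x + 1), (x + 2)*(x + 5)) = 1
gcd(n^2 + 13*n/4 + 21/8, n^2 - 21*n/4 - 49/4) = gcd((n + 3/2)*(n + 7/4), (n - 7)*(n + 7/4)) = n + 7/4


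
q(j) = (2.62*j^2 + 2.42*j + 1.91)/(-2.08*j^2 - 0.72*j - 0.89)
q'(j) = (4.16*j + 0.72)*(2.62*j^2 + 2.42*j + 1.91)/(-2.08*j^2 - 0.72*j - 0.89)^2 + (5.24*j + 2.42)/(-2.08*j^2 - 0.72*j - 0.89) = (3.1472*j^2 + 3.282*j - 0.7786)/(4.3264*j^4 + 2.9952*j^3 + 4.2208*j^2 + 1.2816*j + 0.7921)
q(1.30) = -1.78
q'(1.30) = 0.31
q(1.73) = -1.67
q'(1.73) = 0.20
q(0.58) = -2.09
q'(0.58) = 0.54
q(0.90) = -1.93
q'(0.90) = 0.45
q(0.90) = -1.93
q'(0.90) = 0.45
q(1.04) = -1.87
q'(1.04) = 0.40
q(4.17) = -1.44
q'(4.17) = 0.04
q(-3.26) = -1.06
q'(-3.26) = 0.05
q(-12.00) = -1.20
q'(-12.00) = 0.00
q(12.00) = -1.32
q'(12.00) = 0.01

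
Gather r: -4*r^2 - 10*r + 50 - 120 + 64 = -4*r^2 - 10*r - 6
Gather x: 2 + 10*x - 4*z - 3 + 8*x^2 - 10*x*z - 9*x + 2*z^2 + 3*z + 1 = 8*x^2 + x*(1 - 10*z) + 2*z^2 - z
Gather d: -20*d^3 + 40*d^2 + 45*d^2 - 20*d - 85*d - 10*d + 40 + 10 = -20*d^3 + 85*d^2 - 115*d + 50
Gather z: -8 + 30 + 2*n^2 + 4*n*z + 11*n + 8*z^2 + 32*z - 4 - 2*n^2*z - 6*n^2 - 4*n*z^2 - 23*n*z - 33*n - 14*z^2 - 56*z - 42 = -4*n^2 - 22*n + z^2*(-4*n - 6) + z*(-2*n^2 - 19*n - 24) - 24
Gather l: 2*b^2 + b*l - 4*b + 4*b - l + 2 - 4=2*b^2 + l*(b - 1) - 2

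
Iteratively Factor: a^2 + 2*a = (a + 2)*(a)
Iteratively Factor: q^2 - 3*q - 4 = (q - 4)*(q + 1)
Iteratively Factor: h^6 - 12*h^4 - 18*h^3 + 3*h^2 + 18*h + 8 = (h + 1)*(h^5 - h^4 - 11*h^3 - 7*h^2 + 10*h + 8) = (h + 1)*(h + 2)*(h^4 - 3*h^3 - 5*h^2 + 3*h + 4) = (h + 1)^2*(h + 2)*(h^3 - 4*h^2 - h + 4) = (h + 1)^3*(h + 2)*(h^2 - 5*h + 4) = (h - 4)*(h + 1)^3*(h + 2)*(h - 1)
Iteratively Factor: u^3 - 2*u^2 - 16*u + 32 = (u - 4)*(u^2 + 2*u - 8) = (u - 4)*(u + 4)*(u - 2)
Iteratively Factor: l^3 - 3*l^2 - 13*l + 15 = (l + 3)*(l^2 - 6*l + 5) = (l - 5)*(l + 3)*(l - 1)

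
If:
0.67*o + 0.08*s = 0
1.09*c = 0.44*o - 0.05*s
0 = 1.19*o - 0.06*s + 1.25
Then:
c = -0.58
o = -0.74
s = 6.19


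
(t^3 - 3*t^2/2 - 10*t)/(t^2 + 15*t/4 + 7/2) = 2*t*(2*t^2 - 3*t - 20)/(4*t^2 + 15*t + 14)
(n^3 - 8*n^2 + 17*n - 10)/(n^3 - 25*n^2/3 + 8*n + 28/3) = 3*(n^2 - 6*n + 5)/(3*n^2 - 19*n - 14)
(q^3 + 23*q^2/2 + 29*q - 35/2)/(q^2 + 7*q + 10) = (2*q^2 + 13*q - 7)/(2*(q + 2))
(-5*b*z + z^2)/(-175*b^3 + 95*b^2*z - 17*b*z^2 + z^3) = z/(35*b^2 - 12*b*z + z^2)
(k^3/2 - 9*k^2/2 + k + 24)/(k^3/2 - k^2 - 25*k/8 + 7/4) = 4*(k^2 - 11*k + 24)/(4*k^2 - 16*k + 7)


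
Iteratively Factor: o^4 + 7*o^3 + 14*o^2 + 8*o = (o + 1)*(o^3 + 6*o^2 + 8*o) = o*(o + 1)*(o^2 + 6*o + 8) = o*(o + 1)*(o + 2)*(o + 4)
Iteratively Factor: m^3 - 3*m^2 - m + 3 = (m - 1)*(m^2 - 2*m - 3) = (m - 1)*(m + 1)*(m - 3)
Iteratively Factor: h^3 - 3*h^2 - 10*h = (h - 5)*(h^2 + 2*h) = h*(h - 5)*(h + 2)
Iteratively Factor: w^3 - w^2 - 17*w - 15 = (w + 3)*(w^2 - 4*w - 5) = (w - 5)*(w + 3)*(w + 1)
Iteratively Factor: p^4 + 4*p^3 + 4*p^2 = (p)*(p^3 + 4*p^2 + 4*p) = p*(p + 2)*(p^2 + 2*p) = p^2*(p + 2)*(p + 2)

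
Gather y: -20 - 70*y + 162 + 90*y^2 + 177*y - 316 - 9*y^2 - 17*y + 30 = 81*y^2 + 90*y - 144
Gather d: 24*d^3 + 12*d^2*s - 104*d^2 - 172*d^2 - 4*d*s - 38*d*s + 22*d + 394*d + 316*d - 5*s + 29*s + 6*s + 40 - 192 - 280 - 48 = 24*d^3 + d^2*(12*s - 276) + d*(732 - 42*s) + 30*s - 480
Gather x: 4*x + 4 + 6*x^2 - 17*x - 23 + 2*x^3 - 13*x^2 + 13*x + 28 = 2*x^3 - 7*x^2 + 9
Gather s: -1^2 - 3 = -4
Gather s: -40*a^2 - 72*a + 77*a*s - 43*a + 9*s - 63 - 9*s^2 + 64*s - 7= -40*a^2 - 115*a - 9*s^2 + s*(77*a + 73) - 70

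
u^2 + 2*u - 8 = (u - 2)*(u + 4)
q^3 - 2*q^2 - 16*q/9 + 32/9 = (q - 2)*(q - 4/3)*(q + 4/3)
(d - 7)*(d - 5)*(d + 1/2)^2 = d^4 - 11*d^3 + 93*d^2/4 + 32*d + 35/4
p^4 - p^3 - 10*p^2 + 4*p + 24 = (p - 3)*(p - 2)*(p + 2)^2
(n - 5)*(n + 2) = n^2 - 3*n - 10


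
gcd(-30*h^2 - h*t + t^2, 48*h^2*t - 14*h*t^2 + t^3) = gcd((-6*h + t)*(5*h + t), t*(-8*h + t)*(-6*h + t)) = -6*h + t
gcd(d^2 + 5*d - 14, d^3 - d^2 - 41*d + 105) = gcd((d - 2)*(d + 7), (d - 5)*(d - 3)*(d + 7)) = d + 7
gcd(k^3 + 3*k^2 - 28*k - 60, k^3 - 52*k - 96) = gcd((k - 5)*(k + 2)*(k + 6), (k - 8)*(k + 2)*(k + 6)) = k^2 + 8*k + 12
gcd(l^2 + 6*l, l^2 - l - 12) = 1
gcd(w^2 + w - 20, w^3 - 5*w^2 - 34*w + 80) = w + 5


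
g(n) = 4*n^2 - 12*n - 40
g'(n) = 8*n - 12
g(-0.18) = -37.71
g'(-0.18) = -13.44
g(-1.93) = -1.94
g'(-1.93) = -27.44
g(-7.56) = 279.33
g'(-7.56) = -72.48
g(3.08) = -39.01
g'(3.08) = 12.64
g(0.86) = -47.36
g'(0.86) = -5.12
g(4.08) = -22.37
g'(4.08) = 20.64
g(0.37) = -43.89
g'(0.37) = -9.04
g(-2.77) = 23.93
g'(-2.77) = -34.16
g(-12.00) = 680.00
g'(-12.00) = -108.00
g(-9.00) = 392.00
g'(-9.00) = -84.00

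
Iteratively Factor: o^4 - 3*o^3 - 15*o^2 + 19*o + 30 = (o + 1)*(o^3 - 4*o^2 - 11*o + 30) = (o - 2)*(o + 1)*(o^2 - 2*o - 15) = (o - 5)*(o - 2)*(o + 1)*(o + 3)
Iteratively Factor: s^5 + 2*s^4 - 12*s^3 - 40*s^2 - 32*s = (s + 2)*(s^4 - 12*s^2 - 16*s) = s*(s + 2)*(s^3 - 12*s - 16) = s*(s + 2)^2*(s^2 - 2*s - 8) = s*(s + 2)^3*(s - 4)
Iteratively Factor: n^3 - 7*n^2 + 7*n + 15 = (n + 1)*(n^2 - 8*n + 15) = (n - 5)*(n + 1)*(n - 3)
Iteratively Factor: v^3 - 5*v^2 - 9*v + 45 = (v - 5)*(v^2 - 9) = (v - 5)*(v - 3)*(v + 3)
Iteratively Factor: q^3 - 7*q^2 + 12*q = (q - 4)*(q^2 - 3*q) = q*(q - 4)*(q - 3)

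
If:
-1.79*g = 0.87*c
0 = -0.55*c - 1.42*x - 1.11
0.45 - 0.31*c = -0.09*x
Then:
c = 1.10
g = -0.54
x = -1.21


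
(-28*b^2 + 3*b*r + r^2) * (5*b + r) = -140*b^3 - 13*b^2*r + 8*b*r^2 + r^3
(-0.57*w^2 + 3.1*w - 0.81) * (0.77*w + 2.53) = -0.4389*w^3 + 0.9449*w^2 + 7.2193*w - 2.0493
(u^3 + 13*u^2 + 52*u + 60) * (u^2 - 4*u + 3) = u^5 + 9*u^4 + 3*u^3 - 109*u^2 - 84*u + 180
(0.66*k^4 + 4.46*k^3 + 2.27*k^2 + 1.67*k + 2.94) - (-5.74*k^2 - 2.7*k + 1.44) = 0.66*k^4 + 4.46*k^3 + 8.01*k^2 + 4.37*k + 1.5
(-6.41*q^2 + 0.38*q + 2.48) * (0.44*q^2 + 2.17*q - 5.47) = -2.8204*q^4 - 13.7425*q^3 + 36.9785*q^2 + 3.303*q - 13.5656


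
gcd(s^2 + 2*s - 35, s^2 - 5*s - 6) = 1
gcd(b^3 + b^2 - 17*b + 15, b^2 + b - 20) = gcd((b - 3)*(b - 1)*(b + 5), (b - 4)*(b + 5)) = b + 5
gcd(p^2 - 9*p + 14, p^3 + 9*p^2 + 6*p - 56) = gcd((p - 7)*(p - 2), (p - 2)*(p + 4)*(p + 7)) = p - 2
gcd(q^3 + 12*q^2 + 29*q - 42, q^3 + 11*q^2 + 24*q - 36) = q^2 + 5*q - 6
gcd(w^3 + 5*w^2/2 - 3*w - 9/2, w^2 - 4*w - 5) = w + 1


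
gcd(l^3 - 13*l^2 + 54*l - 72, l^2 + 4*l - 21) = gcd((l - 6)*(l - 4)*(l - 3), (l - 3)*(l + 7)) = l - 3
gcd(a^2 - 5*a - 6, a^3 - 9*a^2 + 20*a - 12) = a - 6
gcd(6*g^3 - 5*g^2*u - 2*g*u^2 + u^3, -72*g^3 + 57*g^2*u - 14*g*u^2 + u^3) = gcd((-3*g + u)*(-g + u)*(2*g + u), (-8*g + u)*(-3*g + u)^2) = -3*g + u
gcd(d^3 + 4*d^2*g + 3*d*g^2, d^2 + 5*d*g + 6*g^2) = d + 3*g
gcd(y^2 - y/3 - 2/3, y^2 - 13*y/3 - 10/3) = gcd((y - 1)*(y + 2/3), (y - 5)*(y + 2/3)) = y + 2/3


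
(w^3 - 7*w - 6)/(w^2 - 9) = (w^2 + 3*w + 2)/(w + 3)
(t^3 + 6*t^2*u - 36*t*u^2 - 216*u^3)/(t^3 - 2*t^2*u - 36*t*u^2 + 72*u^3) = (t + 6*u)/(t - 2*u)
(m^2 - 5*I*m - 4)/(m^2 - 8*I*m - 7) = (m - 4*I)/(m - 7*I)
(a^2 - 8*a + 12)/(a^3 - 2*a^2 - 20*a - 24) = (a - 2)/(a^2 + 4*a + 4)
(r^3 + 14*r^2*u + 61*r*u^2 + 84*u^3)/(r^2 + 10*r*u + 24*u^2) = (r^2 + 10*r*u + 21*u^2)/(r + 6*u)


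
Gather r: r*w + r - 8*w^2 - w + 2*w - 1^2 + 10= r*(w + 1) - 8*w^2 + w + 9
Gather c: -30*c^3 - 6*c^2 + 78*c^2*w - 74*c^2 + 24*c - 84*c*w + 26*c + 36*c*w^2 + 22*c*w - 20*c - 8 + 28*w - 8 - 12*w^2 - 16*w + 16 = -30*c^3 + c^2*(78*w - 80) + c*(36*w^2 - 62*w + 30) - 12*w^2 + 12*w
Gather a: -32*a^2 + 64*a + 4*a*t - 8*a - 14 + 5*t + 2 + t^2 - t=-32*a^2 + a*(4*t + 56) + t^2 + 4*t - 12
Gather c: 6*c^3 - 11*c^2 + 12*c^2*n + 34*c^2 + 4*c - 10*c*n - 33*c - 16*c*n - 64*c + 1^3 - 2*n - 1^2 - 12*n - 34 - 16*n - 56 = 6*c^3 + c^2*(12*n + 23) + c*(-26*n - 93) - 30*n - 90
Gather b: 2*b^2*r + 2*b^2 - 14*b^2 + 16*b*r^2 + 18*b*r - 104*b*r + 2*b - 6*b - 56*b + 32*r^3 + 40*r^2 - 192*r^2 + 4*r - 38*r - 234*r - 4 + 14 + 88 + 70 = b^2*(2*r - 12) + b*(16*r^2 - 86*r - 60) + 32*r^3 - 152*r^2 - 268*r + 168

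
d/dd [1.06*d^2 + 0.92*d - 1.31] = 2.12*d + 0.92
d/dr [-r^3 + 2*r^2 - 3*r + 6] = -3*r^2 + 4*r - 3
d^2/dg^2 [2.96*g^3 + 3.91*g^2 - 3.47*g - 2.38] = 17.76*g + 7.82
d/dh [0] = 0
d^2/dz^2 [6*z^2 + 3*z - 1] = 12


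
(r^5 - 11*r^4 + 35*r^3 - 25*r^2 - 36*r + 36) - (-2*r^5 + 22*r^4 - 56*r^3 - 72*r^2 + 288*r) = 3*r^5 - 33*r^4 + 91*r^3 + 47*r^2 - 324*r + 36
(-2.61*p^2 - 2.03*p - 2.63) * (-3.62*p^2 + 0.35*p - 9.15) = 9.4482*p^4 + 6.4351*p^3 + 32.6916*p^2 + 17.654*p + 24.0645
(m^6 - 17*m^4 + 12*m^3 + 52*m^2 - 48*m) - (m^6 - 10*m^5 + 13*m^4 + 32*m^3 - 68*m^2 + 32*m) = 10*m^5 - 30*m^4 - 20*m^3 + 120*m^2 - 80*m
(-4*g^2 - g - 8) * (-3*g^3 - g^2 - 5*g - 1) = 12*g^5 + 7*g^4 + 45*g^3 + 17*g^2 + 41*g + 8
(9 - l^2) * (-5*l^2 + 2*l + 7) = 5*l^4 - 2*l^3 - 52*l^2 + 18*l + 63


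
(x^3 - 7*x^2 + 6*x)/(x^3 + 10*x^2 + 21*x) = (x^2 - 7*x + 6)/(x^2 + 10*x + 21)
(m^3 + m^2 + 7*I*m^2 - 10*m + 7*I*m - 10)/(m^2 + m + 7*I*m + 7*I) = (m^2 + 7*I*m - 10)/(m + 7*I)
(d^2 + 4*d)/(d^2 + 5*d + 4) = d/(d + 1)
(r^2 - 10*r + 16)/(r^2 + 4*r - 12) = (r - 8)/(r + 6)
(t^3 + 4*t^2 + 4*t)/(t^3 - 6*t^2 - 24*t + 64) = t*(t^2 + 4*t + 4)/(t^3 - 6*t^2 - 24*t + 64)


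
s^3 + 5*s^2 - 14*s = s*(s - 2)*(s + 7)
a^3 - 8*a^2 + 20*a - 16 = (a - 4)*(a - 2)^2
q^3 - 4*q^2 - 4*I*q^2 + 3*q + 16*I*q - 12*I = (q - 3)*(q - 1)*(q - 4*I)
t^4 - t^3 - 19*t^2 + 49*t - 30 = (t - 3)*(t - 2)*(t - 1)*(t + 5)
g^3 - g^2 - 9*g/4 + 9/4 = (g - 3/2)*(g - 1)*(g + 3/2)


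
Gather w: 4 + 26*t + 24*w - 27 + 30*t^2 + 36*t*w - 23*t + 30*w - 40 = 30*t^2 + 3*t + w*(36*t + 54) - 63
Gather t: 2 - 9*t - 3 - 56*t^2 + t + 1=-56*t^2 - 8*t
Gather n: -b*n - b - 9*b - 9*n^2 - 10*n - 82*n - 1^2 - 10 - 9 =-10*b - 9*n^2 + n*(-b - 92) - 20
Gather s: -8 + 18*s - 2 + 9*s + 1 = 27*s - 9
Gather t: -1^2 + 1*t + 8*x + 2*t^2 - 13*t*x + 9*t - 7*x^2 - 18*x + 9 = 2*t^2 + t*(10 - 13*x) - 7*x^2 - 10*x + 8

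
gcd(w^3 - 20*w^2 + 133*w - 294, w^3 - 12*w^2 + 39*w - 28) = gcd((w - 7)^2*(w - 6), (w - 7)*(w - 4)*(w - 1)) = w - 7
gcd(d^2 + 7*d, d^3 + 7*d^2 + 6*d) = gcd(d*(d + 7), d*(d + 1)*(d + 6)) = d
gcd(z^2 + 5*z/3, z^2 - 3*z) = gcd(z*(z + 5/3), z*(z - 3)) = z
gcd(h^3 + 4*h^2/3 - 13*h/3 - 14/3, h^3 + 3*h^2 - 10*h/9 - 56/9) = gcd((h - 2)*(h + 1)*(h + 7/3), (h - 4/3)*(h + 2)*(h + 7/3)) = h + 7/3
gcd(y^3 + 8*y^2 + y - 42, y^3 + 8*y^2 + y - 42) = y^3 + 8*y^2 + y - 42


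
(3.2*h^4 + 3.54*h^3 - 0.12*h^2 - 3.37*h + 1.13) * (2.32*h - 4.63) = 7.424*h^5 - 6.6032*h^4 - 16.6686*h^3 - 7.2628*h^2 + 18.2247*h - 5.2319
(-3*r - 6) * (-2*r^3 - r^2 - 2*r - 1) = 6*r^4 + 15*r^3 + 12*r^2 + 15*r + 6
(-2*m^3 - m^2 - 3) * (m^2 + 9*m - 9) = -2*m^5 - 19*m^4 + 9*m^3 + 6*m^2 - 27*m + 27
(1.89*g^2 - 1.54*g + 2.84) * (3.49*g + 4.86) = 6.5961*g^3 + 3.8108*g^2 + 2.4272*g + 13.8024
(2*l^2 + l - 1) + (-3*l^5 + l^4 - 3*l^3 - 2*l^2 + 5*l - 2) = -3*l^5 + l^4 - 3*l^3 + 6*l - 3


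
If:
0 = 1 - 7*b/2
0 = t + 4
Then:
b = 2/7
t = -4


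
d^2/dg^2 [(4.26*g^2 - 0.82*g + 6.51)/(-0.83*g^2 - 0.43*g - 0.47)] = (4.170584*g^3 - 16.937478*g^2 - 15.859806*g + 0.458192)/(0.571787*g^6 + 0.888681*g^5 + 1.43175*g^4 + 1.085965*g^3 + 0.81075*g^2 + 0.284961*g + 0.103823)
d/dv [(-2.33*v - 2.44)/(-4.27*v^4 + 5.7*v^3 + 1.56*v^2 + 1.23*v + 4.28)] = (-29.8473*v^4 - 15.1132*v^3 + 45.3588*v^2 + 7.6128*v - 6.9712)/(18.2329*v^8 - 48.678*v^7 + 19.1676*v^6 + 7.2798*v^5 - 20.0956*v^4 + 52.6296*v^3 + 14.8665*v^2 + 10.5288*v + 18.3184)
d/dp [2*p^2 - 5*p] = 4*p - 5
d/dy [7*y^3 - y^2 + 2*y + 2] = 21*y^2 - 2*y + 2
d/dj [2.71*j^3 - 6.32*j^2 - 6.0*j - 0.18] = 8.13*j^2 - 12.64*j - 6.0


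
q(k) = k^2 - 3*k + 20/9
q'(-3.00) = -9.00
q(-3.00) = 20.22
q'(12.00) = 21.00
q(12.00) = 110.22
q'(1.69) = 0.38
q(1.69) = 0.01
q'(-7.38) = -17.76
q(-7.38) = 78.83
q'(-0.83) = -4.66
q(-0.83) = 5.40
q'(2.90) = 2.80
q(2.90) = 1.93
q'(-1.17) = -5.34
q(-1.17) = 7.10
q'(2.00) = 1.00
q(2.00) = 0.22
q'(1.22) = -0.56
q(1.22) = 0.05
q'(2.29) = 1.58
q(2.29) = 0.60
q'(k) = 2*k - 3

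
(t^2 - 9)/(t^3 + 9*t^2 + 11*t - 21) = (t - 3)/(t^2 + 6*t - 7)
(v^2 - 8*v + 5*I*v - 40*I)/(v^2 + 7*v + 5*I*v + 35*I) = (v - 8)/(v + 7)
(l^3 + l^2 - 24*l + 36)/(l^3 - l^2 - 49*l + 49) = (l^3 + l^2 - 24*l + 36)/(l^3 - l^2 - 49*l + 49)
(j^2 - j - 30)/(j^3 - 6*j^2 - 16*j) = (-j^2 + j + 30)/(j*(-j^2 + 6*j + 16))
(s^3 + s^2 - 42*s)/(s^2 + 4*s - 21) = s*(s - 6)/(s - 3)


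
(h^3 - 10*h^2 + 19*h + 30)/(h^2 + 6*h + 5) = (h^2 - 11*h + 30)/(h + 5)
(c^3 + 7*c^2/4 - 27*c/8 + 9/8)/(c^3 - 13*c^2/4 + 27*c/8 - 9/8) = (2*c^2 + 5*c - 3)/(2*c^2 - 5*c + 3)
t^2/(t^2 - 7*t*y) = t/(t - 7*y)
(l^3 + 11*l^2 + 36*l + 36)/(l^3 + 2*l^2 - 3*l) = (l^2 + 8*l + 12)/(l*(l - 1))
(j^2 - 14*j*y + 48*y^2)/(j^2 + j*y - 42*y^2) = (j - 8*y)/(j + 7*y)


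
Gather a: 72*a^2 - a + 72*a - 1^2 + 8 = 72*a^2 + 71*a + 7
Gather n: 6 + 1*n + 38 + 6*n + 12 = 7*n + 56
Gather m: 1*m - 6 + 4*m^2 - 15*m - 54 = 4*m^2 - 14*m - 60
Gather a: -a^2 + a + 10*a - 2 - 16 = -a^2 + 11*a - 18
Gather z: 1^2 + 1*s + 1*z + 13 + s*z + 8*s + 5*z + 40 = 9*s + z*(s + 6) + 54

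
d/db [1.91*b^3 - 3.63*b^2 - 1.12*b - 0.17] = 5.73*b^2 - 7.26*b - 1.12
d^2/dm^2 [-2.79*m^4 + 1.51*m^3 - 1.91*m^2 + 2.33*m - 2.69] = -33.48*m^2 + 9.06*m - 3.82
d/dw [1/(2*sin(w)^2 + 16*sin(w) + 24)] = -(sin(w) + 4)*cos(w)/(sin(w)^2 + 8*sin(w) + 12)^2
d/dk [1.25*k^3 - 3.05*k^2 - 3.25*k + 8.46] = 3.75*k^2 - 6.1*k - 3.25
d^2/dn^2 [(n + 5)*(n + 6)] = 2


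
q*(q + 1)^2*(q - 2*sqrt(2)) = q^4 - 2*sqrt(2)*q^3 + 2*q^3 - 4*sqrt(2)*q^2 + q^2 - 2*sqrt(2)*q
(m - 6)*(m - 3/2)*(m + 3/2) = m^3 - 6*m^2 - 9*m/4 + 27/2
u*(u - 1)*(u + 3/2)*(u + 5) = u^4 + 11*u^3/2 + u^2 - 15*u/2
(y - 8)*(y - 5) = y^2 - 13*y + 40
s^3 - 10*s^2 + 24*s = s*(s - 6)*(s - 4)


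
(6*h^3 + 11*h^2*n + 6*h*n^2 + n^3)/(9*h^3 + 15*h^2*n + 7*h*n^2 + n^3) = (2*h + n)/(3*h + n)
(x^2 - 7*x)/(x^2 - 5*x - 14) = x/(x + 2)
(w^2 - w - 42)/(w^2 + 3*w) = (w^2 - w - 42)/(w*(w + 3))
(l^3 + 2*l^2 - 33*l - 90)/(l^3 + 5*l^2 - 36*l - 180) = (l + 3)/(l + 6)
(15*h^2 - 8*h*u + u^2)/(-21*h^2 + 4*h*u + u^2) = (-5*h + u)/(7*h + u)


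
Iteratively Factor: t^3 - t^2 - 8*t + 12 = (t + 3)*(t^2 - 4*t + 4) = (t - 2)*(t + 3)*(t - 2)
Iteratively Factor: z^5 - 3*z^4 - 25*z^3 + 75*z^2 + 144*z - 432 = (z - 3)*(z^4 - 25*z^2 + 144) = (z - 3)*(z + 4)*(z^3 - 4*z^2 - 9*z + 36) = (z - 3)*(z + 3)*(z + 4)*(z^2 - 7*z + 12) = (z - 3)^2*(z + 3)*(z + 4)*(z - 4)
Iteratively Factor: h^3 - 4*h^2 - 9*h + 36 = (h + 3)*(h^2 - 7*h + 12) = (h - 3)*(h + 3)*(h - 4)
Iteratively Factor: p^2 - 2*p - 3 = (p - 3)*(p + 1)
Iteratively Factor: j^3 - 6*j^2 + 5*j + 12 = (j - 3)*(j^2 - 3*j - 4) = (j - 4)*(j - 3)*(j + 1)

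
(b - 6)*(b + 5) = b^2 - b - 30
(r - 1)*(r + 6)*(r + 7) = r^3 + 12*r^2 + 29*r - 42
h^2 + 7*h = h*(h + 7)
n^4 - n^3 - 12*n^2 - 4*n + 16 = (n - 4)*(n - 1)*(n + 2)^2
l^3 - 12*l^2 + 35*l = l*(l - 7)*(l - 5)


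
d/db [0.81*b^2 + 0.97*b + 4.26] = 1.62*b + 0.97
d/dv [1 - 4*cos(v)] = 4*sin(v)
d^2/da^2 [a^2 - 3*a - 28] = 2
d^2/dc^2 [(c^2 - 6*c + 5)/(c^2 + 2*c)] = 2*(-8*c^3 + 15*c^2 + 30*c + 20)/(c^3*(c^3 + 6*c^2 + 12*c + 8))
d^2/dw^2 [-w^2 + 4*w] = -2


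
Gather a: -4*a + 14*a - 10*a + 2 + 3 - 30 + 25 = 0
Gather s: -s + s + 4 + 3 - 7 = 0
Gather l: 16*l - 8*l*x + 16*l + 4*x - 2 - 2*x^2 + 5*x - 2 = l*(32 - 8*x) - 2*x^2 + 9*x - 4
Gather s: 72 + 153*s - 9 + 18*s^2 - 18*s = 18*s^2 + 135*s + 63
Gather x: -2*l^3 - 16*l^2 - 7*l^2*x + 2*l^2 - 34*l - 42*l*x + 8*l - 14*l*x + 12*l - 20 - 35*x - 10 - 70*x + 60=-2*l^3 - 14*l^2 - 14*l + x*(-7*l^2 - 56*l - 105) + 30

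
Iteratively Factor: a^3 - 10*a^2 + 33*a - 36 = (a - 3)*(a^2 - 7*a + 12) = (a - 4)*(a - 3)*(a - 3)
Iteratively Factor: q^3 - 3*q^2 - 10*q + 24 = (q + 3)*(q^2 - 6*q + 8) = (q - 2)*(q + 3)*(q - 4)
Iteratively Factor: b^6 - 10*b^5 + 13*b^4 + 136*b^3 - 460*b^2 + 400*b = (b + 4)*(b^5 - 14*b^4 + 69*b^3 - 140*b^2 + 100*b) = (b - 2)*(b + 4)*(b^4 - 12*b^3 + 45*b^2 - 50*b) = (b - 2)^2*(b + 4)*(b^3 - 10*b^2 + 25*b) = b*(b - 2)^2*(b + 4)*(b^2 - 10*b + 25) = b*(b - 5)*(b - 2)^2*(b + 4)*(b - 5)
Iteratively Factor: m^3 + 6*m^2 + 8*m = (m + 4)*(m^2 + 2*m) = (m + 2)*(m + 4)*(m)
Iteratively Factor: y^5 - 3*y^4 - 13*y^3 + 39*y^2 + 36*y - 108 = (y - 3)*(y^4 - 13*y^2 + 36) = (y - 3)*(y - 2)*(y^3 + 2*y^2 - 9*y - 18) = (y - 3)^2*(y - 2)*(y^2 + 5*y + 6) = (y - 3)^2*(y - 2)*(y + 3)*(y + 2)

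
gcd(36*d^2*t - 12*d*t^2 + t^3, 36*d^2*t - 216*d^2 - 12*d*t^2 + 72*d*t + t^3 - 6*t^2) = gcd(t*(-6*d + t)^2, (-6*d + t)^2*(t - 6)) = 36*d^2 - 12*d*t + t^2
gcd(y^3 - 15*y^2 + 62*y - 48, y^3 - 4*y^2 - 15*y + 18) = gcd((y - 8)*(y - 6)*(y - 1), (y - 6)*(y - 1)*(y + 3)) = y^2 - 7*y + 6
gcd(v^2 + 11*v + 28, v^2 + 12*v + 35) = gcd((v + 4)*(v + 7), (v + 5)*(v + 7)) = v + 7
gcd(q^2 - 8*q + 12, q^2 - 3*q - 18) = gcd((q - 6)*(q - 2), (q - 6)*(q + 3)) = q - 6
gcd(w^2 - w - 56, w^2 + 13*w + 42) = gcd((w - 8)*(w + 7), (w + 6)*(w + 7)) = w + 7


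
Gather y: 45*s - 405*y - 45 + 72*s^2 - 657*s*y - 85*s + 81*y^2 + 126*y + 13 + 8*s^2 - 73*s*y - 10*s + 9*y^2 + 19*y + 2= 80*s^2 - 50*s + 90*y^2 + y*(-730*s - 260) - 30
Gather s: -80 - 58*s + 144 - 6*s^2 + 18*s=-6*s^2 - 40*s + 64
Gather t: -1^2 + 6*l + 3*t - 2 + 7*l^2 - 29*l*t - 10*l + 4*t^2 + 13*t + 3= 7*l^2 - 4*l + 4*t^2 + t*(16 - 29*l)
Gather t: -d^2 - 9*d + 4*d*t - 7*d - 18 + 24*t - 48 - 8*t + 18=-d^2 - 16*d + t*(4*d + 16) - 48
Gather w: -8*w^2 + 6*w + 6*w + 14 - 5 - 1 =-8*w^2 + 12*w + 8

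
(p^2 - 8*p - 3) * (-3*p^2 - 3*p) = -3*p^4 + 21*p^3 + 33*p^2 + 9*p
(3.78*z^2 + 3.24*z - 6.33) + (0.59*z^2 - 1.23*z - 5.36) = 4.37*z^2 + 2.01*z - 11.69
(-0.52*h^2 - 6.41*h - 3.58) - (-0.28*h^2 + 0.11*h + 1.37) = -0.24*h^2 - 6.52*h - 4.95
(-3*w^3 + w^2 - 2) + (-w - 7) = -3*w^3 + w^2 - w - 9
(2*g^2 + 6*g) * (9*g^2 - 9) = 18*g^4 + 54*g^3 - 18*g^2 - 54*g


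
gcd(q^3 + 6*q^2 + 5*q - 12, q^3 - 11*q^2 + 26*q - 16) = q - 1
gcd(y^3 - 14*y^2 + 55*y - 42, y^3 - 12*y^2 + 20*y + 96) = y - 6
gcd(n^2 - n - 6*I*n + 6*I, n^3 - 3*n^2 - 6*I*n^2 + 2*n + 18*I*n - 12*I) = n^2 + n*(-1 - 6*I) + 6*I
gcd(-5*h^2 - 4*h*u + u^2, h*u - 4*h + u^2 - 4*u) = h + u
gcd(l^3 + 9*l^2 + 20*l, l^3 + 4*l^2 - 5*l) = l^2 + 5*l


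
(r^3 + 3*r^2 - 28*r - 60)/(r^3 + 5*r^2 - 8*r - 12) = (r^2 - 3*r - 10)/(r^2 - r - 2)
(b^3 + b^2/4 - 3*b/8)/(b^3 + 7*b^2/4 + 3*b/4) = (b - 1/2)/(b + 1)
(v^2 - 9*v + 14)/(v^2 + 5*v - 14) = (v - 7)/(v + 7)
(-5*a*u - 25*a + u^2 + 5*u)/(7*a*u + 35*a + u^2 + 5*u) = (-5*a + u)/(7*a + u)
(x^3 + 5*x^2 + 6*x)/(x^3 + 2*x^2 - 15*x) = (x^2 + 5*x + 6)/(x^2 + 2*x - 15)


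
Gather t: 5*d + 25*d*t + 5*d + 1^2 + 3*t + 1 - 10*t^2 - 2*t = 10*d - 10*t^2 + t*(25*d + 1) + 2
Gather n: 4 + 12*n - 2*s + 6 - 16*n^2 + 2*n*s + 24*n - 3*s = -16*n^2 + n*(2*s + 36) - 5*s + 10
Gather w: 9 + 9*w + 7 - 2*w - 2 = 7*w + 14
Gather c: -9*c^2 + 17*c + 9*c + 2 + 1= -9*c^2 + 26*c + 3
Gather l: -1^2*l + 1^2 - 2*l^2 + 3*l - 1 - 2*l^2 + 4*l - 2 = -4*l^2 + 6*l - 2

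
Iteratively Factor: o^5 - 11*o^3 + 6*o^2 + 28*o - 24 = (o - 1)*(o^4 + o^3 - 10*o^2 - 4*o + 24) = (o - 1)*(o + 2)*(o^3 - o^2 - 8*o + 12) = (o - 1)*(o + 2)*(o + 3)*(o^2 - 4*o + 4) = (o - 2)*(o - 1)*(o + 2)*(o + 3)*(o - 2)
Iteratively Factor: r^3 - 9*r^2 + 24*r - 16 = (r - 1)*(r^2 - 8*r + 16) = (r - 4)*(r - 1)*(r - 4)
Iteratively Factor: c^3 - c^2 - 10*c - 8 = (c - 4)*(c^2 + 3*c + 2) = (c - 4)*(c + 2)*(c + 1)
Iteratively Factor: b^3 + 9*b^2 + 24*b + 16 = (b + 1)*(b^2 + 8*b + 16) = (b + 1)*(b + 4)*(b + 4)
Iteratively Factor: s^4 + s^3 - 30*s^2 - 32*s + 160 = (s + 4)*(s^3 - 3*s^2 - 18*s + 40) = (s - 2)*(s + 4)*(s^2 - s - 20) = (s - 2)*(s + 4)^2*(s - 5)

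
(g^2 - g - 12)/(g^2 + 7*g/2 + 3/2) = 2*(g - 4)/(2*g + 1)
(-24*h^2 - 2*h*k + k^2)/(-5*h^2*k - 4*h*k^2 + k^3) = (24*h^2 + 2*h*k - k^2)/(k*(5*h^2 + 4*h*k - k^2))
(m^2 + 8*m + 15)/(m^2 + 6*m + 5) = (m + 3)/(m + 1)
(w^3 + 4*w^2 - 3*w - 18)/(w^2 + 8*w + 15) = (w^2 + w - 6)/(w + 5)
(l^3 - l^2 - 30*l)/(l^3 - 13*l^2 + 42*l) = (l + 5)/(l - 7)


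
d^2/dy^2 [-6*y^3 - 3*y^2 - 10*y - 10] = -36*y - 6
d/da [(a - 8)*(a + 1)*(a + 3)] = 3*a^2 - 8*a - 29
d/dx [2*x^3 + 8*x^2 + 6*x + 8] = 6*x^2 + 16*x + 6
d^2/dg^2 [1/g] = 2/g^3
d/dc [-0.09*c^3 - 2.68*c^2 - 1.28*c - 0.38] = -0.27*c^2 - 5.36*c - 1.28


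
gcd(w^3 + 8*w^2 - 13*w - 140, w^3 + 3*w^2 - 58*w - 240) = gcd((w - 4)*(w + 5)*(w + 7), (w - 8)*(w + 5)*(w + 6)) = w + 5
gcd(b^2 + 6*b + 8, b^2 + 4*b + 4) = b + 2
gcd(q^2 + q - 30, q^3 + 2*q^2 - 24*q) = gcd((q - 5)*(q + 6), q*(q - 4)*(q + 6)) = q + 6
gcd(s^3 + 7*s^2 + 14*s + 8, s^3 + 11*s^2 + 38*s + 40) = s^2 + 6*s + 8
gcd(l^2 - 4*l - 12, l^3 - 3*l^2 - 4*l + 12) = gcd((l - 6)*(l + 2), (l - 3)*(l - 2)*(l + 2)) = l + 2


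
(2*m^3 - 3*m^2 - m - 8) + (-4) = 2*m^3 - 3*m^2 - m - 12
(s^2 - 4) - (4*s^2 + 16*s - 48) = -3*s^2 - 16*s + 44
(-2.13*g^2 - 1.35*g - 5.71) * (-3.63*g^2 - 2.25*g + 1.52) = 7.7319*g^4 + 9.693*g^3 + 20.5272*g^2 + 10.7955*g - 8.6792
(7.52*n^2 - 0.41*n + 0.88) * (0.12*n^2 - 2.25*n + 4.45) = 0.9024*n^4 - 16.9692*n^3 + 34.4921*n^2 - 3.8045*n + 3.916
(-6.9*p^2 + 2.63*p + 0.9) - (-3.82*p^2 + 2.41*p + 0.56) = -3.08*p^2 + 0.22*p + 0.34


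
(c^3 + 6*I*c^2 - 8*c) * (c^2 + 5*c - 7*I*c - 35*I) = c^5 + 5*c^4 - I*c^4 + 34*c^3 - 5*I*c^3 + 170*c^2 + 56*I*c^2 + 280*I*c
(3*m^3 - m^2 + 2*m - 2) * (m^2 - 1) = 3*m^5 - m^4 - m^3 - m^2 - 2*m + 2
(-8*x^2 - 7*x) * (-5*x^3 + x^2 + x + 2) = 40*x^5 + 27*x^4 - 15*x^3 - 23*x^2 - 14*x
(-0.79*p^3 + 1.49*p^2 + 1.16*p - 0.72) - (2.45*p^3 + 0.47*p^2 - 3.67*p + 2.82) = -3.24*p^3 + 1.02*p^2 + 4.83*p - 3.54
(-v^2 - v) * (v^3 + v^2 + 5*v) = -v^5 - 2*v^4 - 6*v^3 - 5*v^2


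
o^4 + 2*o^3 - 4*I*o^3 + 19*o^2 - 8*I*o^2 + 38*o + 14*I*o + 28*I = (o + 2)*(o - 7*I)*(o + I)*(o + 2*I)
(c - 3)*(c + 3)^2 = c^3 + 3*c^2 - 9*c - 27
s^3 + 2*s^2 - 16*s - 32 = (s - 4)*(s + 2)*(s + 4)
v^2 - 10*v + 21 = (v - 7)*(v - 3)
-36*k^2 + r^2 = (-6*k + r)*(6*k + r)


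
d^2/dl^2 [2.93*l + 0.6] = 0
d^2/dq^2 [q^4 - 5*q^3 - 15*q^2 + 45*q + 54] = 12*q^2 - 30*q - 30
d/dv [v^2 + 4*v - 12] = 2*v + 4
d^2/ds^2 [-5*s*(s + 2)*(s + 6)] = -30*s - 80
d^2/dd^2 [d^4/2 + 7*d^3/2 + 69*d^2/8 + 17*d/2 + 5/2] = 6*d^2 + 21*d + 69/4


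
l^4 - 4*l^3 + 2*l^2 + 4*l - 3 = (l - 3)*(l - 1)^2*(l + 1)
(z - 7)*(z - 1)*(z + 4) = z^3 - 4*z^2 - 25*z + 28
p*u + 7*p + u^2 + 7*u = (p + u)*(u + 7)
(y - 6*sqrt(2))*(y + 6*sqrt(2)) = y^2 - 72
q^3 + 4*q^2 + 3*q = q*(q + 1)*(q + 3)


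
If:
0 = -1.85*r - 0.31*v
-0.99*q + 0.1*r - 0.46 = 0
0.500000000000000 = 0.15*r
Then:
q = -0.13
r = 3.33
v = -19.89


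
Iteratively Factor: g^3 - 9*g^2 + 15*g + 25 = (g - 5)*(g^2 - 4*g - 5) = (g - 5)^2*(g + 1)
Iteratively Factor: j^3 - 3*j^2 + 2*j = (j - 2)*(j^2 - j) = (j - 2)*(j - 1)*(j)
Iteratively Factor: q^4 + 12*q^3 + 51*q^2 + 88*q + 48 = (q + 1)*(q^3 + 11*q^2 + 40*q + 48) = (q + 1)*(q + 4)*(q^2 + 7*q + 12) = (q + 1)*(q + 4)^2*(q + 3)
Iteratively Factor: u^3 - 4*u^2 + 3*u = (u - 1)*(u^2 - 3*u) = u*(u - 1)*(u - 3)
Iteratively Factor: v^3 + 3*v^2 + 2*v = (v)*(v^2 + 3*v + 2) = v*(v + 1)*(v + 2)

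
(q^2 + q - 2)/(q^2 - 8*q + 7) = (q + 2)/(q - 7)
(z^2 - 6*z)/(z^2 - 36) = z/(z + 6)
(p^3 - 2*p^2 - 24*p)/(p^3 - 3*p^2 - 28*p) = (p - 6)/(p - 7)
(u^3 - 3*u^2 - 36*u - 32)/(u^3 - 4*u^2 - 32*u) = (u + 1)/u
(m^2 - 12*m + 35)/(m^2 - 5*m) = (m - 7)/m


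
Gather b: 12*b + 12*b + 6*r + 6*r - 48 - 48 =24*b + 12*r - 96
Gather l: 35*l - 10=35*l - 10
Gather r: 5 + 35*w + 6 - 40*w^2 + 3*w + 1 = -40*w^2 + 38*w + 12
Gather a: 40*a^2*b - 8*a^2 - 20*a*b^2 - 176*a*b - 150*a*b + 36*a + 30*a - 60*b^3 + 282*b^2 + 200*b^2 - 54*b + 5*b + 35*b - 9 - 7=a^2*(40*b - 8) + a*(-20*b^2 - 326*b + 66) - 60*b^3 + 482*b^2 - 14*b - 16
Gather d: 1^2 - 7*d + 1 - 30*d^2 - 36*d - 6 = -30*d^2 - 43*d - 4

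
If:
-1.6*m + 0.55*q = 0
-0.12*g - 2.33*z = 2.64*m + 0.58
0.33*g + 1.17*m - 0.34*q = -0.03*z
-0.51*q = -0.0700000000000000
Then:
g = 0.00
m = 0.05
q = 0.14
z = -0.30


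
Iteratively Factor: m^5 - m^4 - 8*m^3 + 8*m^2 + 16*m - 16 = (m + 2)*(m^4 - 3*m^3 - 2*m^2 + 12*m - 8) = (m + 2)^2*(m^3 - 5*m^2 + 8*m - 4) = (m - 2)*(m + 2)^2*(m^2 - 3*m + 2) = (m - 2)*(m - 1)*(m + 2)^2*(m - 2)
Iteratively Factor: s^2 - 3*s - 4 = (s - 4)*(s + 1)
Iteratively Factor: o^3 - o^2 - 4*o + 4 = (o - 1)*(o^2 - 4) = (o - 1)*(o + 2)*(o - 2)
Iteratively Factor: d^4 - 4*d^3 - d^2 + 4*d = (d - 4)*(d^3 - d) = d*(d - 4)*(d^2 - 1) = d*(d - 4)*(d - 1)*(d + 1)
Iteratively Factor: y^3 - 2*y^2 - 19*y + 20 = (y - 5)*(y^2 + 3*y - 4) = (y - 5)*(y + 4)*(y - 1)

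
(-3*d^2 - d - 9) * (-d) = 3*d^3 + d^2 + 9*d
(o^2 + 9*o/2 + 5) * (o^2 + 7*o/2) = o^4 + 8*o^3 + 83*o^2/4 + 35*o/2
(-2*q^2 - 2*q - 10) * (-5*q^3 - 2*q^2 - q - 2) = 10*q^5 + 14*q^4 + 56*q^3 + 26*q^2 + 14*q + 20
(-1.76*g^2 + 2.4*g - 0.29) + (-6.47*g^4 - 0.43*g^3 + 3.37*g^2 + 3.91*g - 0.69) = -6.47*g^4 - 0.43*g^3 + 1.61*g^2 + 6.31*g - 0.98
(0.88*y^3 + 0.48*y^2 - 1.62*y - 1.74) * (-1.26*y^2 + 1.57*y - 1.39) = -1.1088*y^5 + 0.7768*y^4 + 1.5716*y^3 - 1.0182*y^2 - 0.48*y + 2.4186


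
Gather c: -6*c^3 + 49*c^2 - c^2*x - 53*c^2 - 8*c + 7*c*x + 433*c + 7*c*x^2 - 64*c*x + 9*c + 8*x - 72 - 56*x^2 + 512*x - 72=-6*c^3 + c^2*(-x - 4) + c*(7*x^2 - 57*x + 434) - 56*x^2 + 520*x - 144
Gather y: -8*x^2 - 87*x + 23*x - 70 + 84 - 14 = -8*x^2 - 64*x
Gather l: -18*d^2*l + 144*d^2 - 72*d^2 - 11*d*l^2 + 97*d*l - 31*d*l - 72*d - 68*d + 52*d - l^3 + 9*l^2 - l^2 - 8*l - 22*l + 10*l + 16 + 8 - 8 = 72*d^2 - 88*d - l^3 + l^2*(8 - 11*d) + l*(-18*d^2 + 66*d - 20) + 16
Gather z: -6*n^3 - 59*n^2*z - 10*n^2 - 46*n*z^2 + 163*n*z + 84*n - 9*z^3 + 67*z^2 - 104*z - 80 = -6*n^3 - 10*n^2 + 84*n - 9*z^3 + z^2*(67 - 46*n) + z*(-59*n^2 + 163*n - 104) - 80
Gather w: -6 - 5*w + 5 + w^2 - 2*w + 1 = w^2 - 7*w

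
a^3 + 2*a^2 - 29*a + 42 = (a - 3)*(a - 2)*(a + 7)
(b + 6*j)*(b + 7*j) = b^2 + 13*b*j + 42*j^2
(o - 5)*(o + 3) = o^2 - 2*o - 15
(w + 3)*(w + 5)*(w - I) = w^3 + 8*w^2 - I*w^2 + 15*w - 8*I*w - 15*I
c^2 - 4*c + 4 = (c - 2)^2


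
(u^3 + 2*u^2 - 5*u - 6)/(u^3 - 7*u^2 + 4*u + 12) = (u + 3)/(u - 6)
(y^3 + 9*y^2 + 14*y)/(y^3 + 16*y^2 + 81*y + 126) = y*(y + 2)/(y^2 + 9*y + 18)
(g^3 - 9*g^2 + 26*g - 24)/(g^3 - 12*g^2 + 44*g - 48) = (g - 3)/(g - 6)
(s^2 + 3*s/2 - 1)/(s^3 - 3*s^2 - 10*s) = (s - 1/2)/(s*(s - 5))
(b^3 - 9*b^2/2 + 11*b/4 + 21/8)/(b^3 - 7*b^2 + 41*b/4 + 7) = (b - 3/2)/(b - 4)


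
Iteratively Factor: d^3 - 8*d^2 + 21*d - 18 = (d - 2)*(d^2 - 6*d + 9) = (d - 3)*(d - 2)*(d - 3)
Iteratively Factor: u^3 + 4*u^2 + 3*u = (u + 1)*(u^2 + 3*u) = (u + 1)*(u + 3)*(u)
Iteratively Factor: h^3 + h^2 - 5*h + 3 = (h - 1)*(h^2 + 2*h - 3) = (h - 1)*(h + 3)*(h - 1)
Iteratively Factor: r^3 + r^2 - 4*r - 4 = (r - 2)*(r^2 + 3*r + 2) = (r - 2)*(r + 1)*(r + 2)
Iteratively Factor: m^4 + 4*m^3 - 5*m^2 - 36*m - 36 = (m + 2)*(m^3 + 2*m^2 - 9*m - 18) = (m + 2)*(m + 3)*(m^2 - m - 6) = (m + 2)^2*(m + 3)*(m - 3)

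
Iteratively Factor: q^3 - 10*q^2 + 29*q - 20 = (q - 5)*(q^2 - 5*q + 4) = (q - 5)*(q - 1)*(q - 4)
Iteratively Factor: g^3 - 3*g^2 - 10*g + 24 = (g - 4)*(g^2 + g - 6) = (g - 4)*(g - 2)*(g + 3)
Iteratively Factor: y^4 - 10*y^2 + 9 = (y - 1)*(y^3 + y^2 - 9*y - 9) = (y - 1)*(y + 3)*(y^2 - 2*y - 3) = (y - 1)*(y + 1)*(y + 3)*(y - 3)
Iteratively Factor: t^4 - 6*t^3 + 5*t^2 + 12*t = (t)*(t^3 - 6*t^2 + 5*t + 12) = t*(t - 3)*(t^2 - 3*t - 4) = t*(t - 3)*(t + 1)*(t - 4)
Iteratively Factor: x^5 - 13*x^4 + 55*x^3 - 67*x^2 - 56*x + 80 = (x - 4)*(x^4 - 9*x^3 + 19*x^2 + 9*x - 20) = (x - 4)*(x - 1)*(x^3 - 8*x^2 + 11*x + 20) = (x - 4)^2*(x - 1)*(x^2 - 4*x - 5) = (x - 5)*(x - 4)^2*(x - 1)*(x + 1)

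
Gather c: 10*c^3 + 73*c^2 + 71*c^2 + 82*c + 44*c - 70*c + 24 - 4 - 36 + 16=10*c^3 + 144*c^2 + 56*c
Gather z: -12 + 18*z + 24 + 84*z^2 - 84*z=84*z^2 - 66*z + 12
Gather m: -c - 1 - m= -c - m - 1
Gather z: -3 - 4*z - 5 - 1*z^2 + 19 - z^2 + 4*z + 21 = 32 - 2*z^2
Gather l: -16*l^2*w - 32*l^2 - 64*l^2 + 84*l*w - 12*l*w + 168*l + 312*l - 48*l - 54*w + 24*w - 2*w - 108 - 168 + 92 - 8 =l^2*(-16*w - 96) + l*(72*w + 432) - 32*w - 192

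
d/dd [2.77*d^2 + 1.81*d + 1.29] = 5.54*d + 1.81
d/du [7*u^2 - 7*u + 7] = 14*u - 7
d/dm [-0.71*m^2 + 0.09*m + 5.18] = 0.09 - 1.42*m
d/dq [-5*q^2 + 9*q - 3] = 9 - 10*q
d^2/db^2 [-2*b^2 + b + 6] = -4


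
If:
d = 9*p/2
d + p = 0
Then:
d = 0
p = 0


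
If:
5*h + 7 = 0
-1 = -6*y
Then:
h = -7/5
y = 1/6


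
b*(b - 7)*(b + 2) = b^3 - 5*b^2 - 14*b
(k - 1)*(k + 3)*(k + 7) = k^3 + 9*k^2 + 11*k - 21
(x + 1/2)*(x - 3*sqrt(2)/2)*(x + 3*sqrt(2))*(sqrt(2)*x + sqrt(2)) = sqrt(2)*x^4 + 3*sqrt(2)*x^3/2 + 3*x^3 - 17*sqrt(2)*x^2/2 + 9*x^2/2 - 27*sqrt(2)*x/2 + 3*x/2 - 9*sqrt(2)/2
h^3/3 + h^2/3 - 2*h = h*(h/3 + 1)*(h - 2)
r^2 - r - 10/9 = (r - 5/3)*(r + 2/3)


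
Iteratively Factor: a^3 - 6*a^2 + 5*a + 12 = (a + 1)*(a^2 - 7*a + 12) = (a - 3)*(a + 1)*(a - 4)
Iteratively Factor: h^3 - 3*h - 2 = (h - 2)*(h^2 + 2*h + 1) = (h - 2)*(h + 1)*(h + 1)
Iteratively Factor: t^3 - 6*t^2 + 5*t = (t)*(t^2 - 6*t + 5) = t*(t - 1)*(t - 5)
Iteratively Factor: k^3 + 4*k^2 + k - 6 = (k - 1)*(k^2 + 5*k + 6) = (k - 1)*(k + 3)*(k + 2)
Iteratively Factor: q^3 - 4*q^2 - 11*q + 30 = (q - 2)*(q^2 - 2*q - 15) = (q - 2)*(q + 3)*(q - 5)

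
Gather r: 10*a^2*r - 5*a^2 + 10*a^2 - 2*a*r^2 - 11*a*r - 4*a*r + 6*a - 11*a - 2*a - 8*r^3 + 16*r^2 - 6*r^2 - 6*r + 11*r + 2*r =5*a^2 - 7*a - 8*r^3 + r^2*(10 - 2*a) + r*(10*a^2 - 15*a + 7)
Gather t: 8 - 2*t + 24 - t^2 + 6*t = -t^2 + 4*t + 32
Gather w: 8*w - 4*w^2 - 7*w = -4*w^2 + w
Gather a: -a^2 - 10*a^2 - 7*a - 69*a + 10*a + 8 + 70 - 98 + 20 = -11*a^2 - 66*a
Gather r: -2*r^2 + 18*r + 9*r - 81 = -2*r^2 + 27*r - 81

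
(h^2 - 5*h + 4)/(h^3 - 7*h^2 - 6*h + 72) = (h - 1)/(h^2 - 3*h - 18)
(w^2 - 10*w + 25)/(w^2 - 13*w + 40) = (w - 5)/(w - 8)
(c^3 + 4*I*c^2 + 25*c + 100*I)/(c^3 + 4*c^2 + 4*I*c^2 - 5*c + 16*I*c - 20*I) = (c^2 + 25)/(c^2 + 4*c - 5)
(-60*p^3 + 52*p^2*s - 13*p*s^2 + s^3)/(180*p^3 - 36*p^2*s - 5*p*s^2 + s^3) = (-2*p + s)/(6*p + s)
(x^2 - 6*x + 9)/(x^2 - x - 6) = (x - 3)/(x + 2)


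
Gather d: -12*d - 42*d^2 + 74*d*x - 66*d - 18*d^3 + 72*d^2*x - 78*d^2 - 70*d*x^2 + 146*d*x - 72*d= -18*d^3 + d^2*(72*x - 120) + d*(-70*x^2 + 220*x - 150)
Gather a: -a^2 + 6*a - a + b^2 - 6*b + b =-a^2 + 5*a + b^2 - 5*b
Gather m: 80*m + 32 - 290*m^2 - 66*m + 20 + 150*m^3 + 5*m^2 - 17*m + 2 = 150*m^3 - 285*m^2 - 3*m + 54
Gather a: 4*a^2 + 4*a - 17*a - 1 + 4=4*a^2 - 13*a + 3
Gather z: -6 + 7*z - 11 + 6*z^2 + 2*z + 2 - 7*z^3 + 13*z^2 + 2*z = -7*z^3 + 19*z^2 + 11*z - 15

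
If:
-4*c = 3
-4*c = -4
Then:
No Solution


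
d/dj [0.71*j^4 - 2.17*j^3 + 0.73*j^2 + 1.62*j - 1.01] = 2.84*j^3 - 6.51*j^2 + 1.46*j + 1.62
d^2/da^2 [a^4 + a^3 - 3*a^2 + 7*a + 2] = 12*a^2 + 6*a - 6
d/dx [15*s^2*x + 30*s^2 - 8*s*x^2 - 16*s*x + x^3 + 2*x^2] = 15*s^2 - 16*s*x - 16*s + 3*x^2 + 4*x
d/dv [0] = 0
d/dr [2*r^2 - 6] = 4*r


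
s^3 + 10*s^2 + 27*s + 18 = (s + 1)*(s + 3)*(s + 6)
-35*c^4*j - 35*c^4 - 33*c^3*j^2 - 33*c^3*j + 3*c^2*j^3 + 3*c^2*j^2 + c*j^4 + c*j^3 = (-5*c + j)*(c + j)*(7*c + j)*(c*j + c)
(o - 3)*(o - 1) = o^2 - 4*o + 3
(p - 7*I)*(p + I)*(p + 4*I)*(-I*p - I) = -I*p^4 - 2*p^3 - I*p^3 - 2*p^2 - 31*I*p^2 + 28*p - 31*I*p + 28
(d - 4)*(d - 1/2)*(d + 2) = d^3 - 5*d^2/2 - 7*d + 4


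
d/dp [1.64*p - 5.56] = 1.64000000000000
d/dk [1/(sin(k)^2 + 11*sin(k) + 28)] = -(2*sin(k) + 11)*cos(k)/(sin(k)^2 + 11*sin(k) + 28)^2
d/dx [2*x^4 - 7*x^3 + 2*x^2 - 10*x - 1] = 8*x^3 - 21*x^2 + 4*x - 10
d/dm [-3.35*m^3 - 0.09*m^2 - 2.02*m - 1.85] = -10.05*m^2 - 0.18*m - 2.02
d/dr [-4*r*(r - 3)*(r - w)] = -12*r^2 + 8*r*w + 24*r - 12*w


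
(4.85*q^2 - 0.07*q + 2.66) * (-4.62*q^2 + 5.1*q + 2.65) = -22.407*q^4 + 25.0584*q^3 + 0.206299999999998*q^2 + 13.3805*q + 7.049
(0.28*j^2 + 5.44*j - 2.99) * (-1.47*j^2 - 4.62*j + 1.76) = -0.4116*j^4 - 9.2904*j^3 - 20.2447*j^2 + 23.3882*j - 5.2624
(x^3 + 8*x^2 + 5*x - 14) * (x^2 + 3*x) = x^5 + 11*x^4 + 29*x^3 + x^2 - 42*x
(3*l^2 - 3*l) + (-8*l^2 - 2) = -5*l^2 - 3*l - 2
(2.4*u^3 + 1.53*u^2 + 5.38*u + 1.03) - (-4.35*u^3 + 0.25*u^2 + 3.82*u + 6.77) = 6.75*u^3 + 1.28*u^2 + 1.56*u - 5.74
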